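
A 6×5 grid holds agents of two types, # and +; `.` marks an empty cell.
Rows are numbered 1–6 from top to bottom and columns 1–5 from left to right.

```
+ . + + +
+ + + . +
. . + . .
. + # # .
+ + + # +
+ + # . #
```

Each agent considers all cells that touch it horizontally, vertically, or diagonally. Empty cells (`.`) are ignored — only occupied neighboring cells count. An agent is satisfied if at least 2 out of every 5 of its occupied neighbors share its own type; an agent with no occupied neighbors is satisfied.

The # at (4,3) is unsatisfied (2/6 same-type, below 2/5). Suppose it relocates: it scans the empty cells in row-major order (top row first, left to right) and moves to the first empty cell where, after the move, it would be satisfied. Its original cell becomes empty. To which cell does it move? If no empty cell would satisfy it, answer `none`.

(3,5)

Vacating (4,3). Empty cells in order:
  (1,2): 0/5 same-type → still unsatisfied.
  (2,4): 0/6 same-type → still unsatisfied.
  (3,1): 0/3 same-type → still unsatisfied.
  (3,2): 0/5 same-type → still unsatisfied.
  (3,4): 1/4 same-type → still unsatisfied.
  (3,5): 1/2 same-type → satisfied — stop here.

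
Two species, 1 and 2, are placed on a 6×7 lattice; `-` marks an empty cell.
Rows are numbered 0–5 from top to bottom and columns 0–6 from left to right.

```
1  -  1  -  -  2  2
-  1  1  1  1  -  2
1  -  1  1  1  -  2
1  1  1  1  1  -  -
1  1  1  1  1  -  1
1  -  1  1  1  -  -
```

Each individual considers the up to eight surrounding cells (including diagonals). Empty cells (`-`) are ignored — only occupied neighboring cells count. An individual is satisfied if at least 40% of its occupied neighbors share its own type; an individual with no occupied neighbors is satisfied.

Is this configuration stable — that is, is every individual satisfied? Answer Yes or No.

(0,0)1 1/1 satisfied
(0,2)1 3/3 satisfied
(0,5)2 2/3 satisfied
(0,6)2 2/2 satisfied
(1,1)1 5/5 satisfied
(1,2)1 5/5 satisfied
(1,3)1 6/6 satisfied
(1,4)1 3/4 satisfied
(1,6)2 3/3 satisfied
(2,0)1 3/3 satisfied
(2,2)1 7/7 satisfied
(2,3)1 8/8 satisfied
(2,4)1 5/5 satisfied
(2,6)2 1/1 satisfied
(3,0)1 4/4 satisfied
(3,1)1 7/7 satisfied
(3,2)1 7/7 satisfied
(3,3)1 8/8 satisfied
(3,4)1 5/5 satisfied
(4,0)1 4/4 satisfied
(4,1)1 7/7 satisfied
(4,2)1 7/7 satisfied
(4,3)1 8/8 satisfied
(4,4)1 5/5 satisfied
(4,6)1 0/0 satisfied
(5,0)1 2/2 satisfied
(5,2)1 4/4 satisfied
(5,3)1 5/5 satisfied
(5,4)1 3/3 satisfied
All meet the threshold, so the configuration is stable.

Yes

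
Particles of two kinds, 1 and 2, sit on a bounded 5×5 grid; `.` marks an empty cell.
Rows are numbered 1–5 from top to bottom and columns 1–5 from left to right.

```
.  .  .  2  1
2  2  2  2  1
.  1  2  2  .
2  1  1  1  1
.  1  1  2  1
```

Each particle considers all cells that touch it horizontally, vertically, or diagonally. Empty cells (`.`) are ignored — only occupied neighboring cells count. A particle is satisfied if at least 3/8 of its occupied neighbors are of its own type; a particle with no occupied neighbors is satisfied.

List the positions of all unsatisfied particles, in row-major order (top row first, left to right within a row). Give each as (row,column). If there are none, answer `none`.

(1,4)2 2/4 satisfied
(1,5)1 1/3 not
(2,1)2 1/2 satisfied
(2,2)2 3/4 satisfied
(2,3)2 5/6 satisfied
(2,4)2 4/6 satisfied
(2,5)1 1/4 not
(3,2)1 2/7 not
(3,3)2 4/8 satisfied
(3,4)2 3/7 satisfied
(4,1)2 0/3 not
(4,2)1 4/6 satisfied
(4,3)1 5/8 satisfied
(4,4)1 4/7 satisfied
(4,5)1 2/4 satisfied
(5,2)1 3/4 satisfied
(5,3)1 4/5 satisfied
(5,4)2 0/5 not
(5,5)1 2/3 satisfied

(1,5), (2,5), (3,2), (4,1), (5,4)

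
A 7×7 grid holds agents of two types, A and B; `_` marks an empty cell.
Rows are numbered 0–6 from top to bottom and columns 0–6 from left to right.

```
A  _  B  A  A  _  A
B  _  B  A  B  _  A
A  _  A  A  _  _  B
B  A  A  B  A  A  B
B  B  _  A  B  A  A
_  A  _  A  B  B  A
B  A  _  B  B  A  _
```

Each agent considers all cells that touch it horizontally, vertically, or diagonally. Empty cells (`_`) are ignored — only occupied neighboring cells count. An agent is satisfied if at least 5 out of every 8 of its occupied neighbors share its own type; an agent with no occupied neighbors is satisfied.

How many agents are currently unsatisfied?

30

Row 0: (0,0)A 0/1 not · (0,2)B 1/3 not · (0,3)A 2/5 not · (0,4)A 2/3 satisfied · (0,6)A 1/1 satisfied
Row 1: (1,0)B 0/2 not · (1,2)B 1/5 not · (1,3)A 4/7 not · (1,4)B 0/4 not · (1,6)A 1/2 not
Row 2: (2,0)A 1/3 not · (2,2)A 4/6 satisfied · (2,3)A 4/7 not · (2,6)B 1/3 not
Row 3: (3,0)B 2/4 not · (3,1)A 3/6 not · (3,2)A 4/6 satisfied · (3,3)B 1/6 not · (3,4)A 4/6 satisfied · (3,5)A 3/6 not · (3,6)B 1/4 not
Row 4: (4,0)B 2/4 not · (4,1)B 2/5 not · (4,3)A 3/6 not · (4,4)B 3/8 not · (4,5)A 4/8 not · (4,6)A 3/5 not
Row 5: (5,1)A 1/4 not · (5,3)A 1/5 not · (5,4)B 4/8 not · (5,5)B 3/7 not · (5,6)A 3/4 satisfied
Row 6: (6,0)B 0/2 not · (6,1)A 1/2 not · (6,3)B 2/3 satisfied · (6,4)B 3/5 not · (6,5)A 1/4 not
Unsatisfied: (0,0), (0,2), (0,3), (1,0), (1,2), (1,3), (1,4), (1,6), (2,0), (2,3), (2,6), (3,0), (3,1), (3,3), (3,5), (3,6), (4,0), (4,1), (4,3), (4,4), (4,5), (4,6), (5,1), (5,3), (5,4), (5,5), (6,0), (6,1), (6,4), (6,5) — 30 in total.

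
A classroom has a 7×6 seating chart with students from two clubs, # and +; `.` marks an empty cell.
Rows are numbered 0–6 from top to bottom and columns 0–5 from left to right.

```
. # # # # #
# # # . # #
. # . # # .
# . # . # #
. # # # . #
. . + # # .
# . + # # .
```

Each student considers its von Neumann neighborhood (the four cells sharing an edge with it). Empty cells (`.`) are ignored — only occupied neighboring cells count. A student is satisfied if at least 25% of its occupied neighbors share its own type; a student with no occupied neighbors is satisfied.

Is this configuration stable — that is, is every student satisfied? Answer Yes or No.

Yes

(0,1)# 2/2 satisfied
(0,2)# 3/3 satisfied
(0,3)# 2/2 satisfied
(0,4)# 3/3 satisfied
(0,5)# 2/2 satisfied
(1,0)# 1/1 satisfied
(1,1)# 4/4 satisfied
(1,2)# 2/2 satisfied
(1,4)# 3/3 satisfied
(1,5)# 2/2 satisfied
(2,1)# 1/1 satisfied
(2,3)# 1/1 satisfied
(2,4)# 3/3 satisfied
(3,0)# 0/0 satisfied
(3,2)# 1/1 satisfied
(3,4)# 2/2 satisfied
(3,5)# 2/2 satisfied
(4,1)# 1/1 satisfied
(4,2)# 3/4 satisfied
(4,3)# 2/2 satisfied
(4,5)# 1/1 satisfied
(5,2)+ 1/3 satisfied
(5,3)# 3/4 satisfied
(5,4)# 2/2 satisfied
(6,0)# 0/0 satisfied
(6,2)+ 1/2 satisfied
(6,3)# 2/3 satisfied
(6,4)# 2/2 satisfied
All meet the threshold, so the configuration is stable.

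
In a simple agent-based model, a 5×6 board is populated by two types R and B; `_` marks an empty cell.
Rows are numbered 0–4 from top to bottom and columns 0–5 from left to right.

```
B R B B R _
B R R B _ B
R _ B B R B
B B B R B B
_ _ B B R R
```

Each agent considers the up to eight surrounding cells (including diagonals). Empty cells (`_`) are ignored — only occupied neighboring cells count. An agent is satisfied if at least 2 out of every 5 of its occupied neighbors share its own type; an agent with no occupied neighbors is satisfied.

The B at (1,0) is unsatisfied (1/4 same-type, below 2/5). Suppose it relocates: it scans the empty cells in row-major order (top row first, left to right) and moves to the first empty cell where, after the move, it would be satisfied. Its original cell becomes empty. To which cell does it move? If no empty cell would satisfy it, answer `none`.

Vacating (1,0). Empty cells in order:
  (0,5): 1/2 same-type → satisfied — stop here.

(0,5)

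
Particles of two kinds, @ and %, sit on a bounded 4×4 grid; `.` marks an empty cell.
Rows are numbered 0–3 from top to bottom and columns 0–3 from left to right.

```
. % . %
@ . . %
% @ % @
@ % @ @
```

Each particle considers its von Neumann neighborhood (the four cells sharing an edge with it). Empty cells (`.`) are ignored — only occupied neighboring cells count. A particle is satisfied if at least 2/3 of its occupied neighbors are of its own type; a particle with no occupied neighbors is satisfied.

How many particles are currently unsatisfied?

9

(0,1)% 0/0 ✓
(0,3)% 1/1 ✓
(1,0)@ 0/1 ✗
(1,3)% 1/2 ✗
(2,0)% 0/3 ✗
(2,1)@ 0/3 ✗
(2,2)% 0/3 ✗
(2,3)@ 1/3 ✗
(3,0)@ 0/2 ✗
(3,1)% 0/3 ✗
(3,2)@ 1/3 ✗
(3,3)@ 2/2 ✓
Unsatisfied: (1,0), (1,3), (2,0), (2,1), (2,2), (2,3), (3,0), (3,1), (3,2) — 9 in total.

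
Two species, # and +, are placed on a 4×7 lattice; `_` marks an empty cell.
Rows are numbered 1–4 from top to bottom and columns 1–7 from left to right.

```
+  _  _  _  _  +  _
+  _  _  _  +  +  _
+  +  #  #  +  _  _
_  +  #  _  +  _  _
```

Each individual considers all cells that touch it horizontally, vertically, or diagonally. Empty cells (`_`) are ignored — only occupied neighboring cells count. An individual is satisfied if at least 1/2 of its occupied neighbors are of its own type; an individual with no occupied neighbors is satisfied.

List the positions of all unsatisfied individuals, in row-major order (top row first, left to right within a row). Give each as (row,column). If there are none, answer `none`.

(3,4)

Row 1: (1,1)+ 1/1 ✓ · (1,6)+ 2/2 ✓
Row 2: (2,1)+ 3/3 ✓ · (2,5)+ 3/4 ✓ · (2,6)+ 3/3 ✓
Row 3: (3,1)+ 3/3 ✓ · (3,2)+ 3/5 ✓ · (3,3)# 2/4 ✓ · (3,4)# 2/5 ✗ · (3,5)+ 3/4 ✓
Row 4: (4,2)+ 2/4 ✓ · (4,3)# 2/4 ✓ · (4,5)+ 1/2 ✓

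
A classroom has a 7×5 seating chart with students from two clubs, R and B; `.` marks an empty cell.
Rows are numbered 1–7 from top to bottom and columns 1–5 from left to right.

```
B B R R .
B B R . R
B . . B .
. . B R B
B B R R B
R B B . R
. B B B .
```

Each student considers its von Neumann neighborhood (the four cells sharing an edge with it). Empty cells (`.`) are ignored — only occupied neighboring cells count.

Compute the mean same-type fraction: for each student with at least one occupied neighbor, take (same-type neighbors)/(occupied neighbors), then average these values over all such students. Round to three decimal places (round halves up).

0.587

Row 1: (1,1)B 2/2 · (1,2)B 2/3 · (1,3)R 2/3 · (1,4)R 1/1
Row 2: (2,1)B 3/3 · (2,2)B 2/3 · (2,3)R 1/2 · (2,5)R — no occupied neighbors
Row 3: (3,1)B 1/1 · (3,4)B 0/1
Row 4: (4,3)B 0/2 · (4,4)R 1/4 · (4,5)B 1/2
Row 5: (5,1)B 1/2 · (5,2)B 2/3 · (5,3)R 1/4 · (5,4)R 2/3 · (5,5)B 1/3
Row 6: (6,1)R 0/2 · (6,2)B 3/4 · (6,3)B 2/3 · (6,5)R 0/1
Row 7: (7,2)B 2/2 · (7,3)B 3/3 · (7,4)B 1/1
Sum over 24 students: 2/2 + 2/3 + 2/3 + 1/1 + 3/3 + 2/3 + 1/2 + 1/1 + 0/1 + 0/2 + 1/4 + 1/2 + 1/2 + 2/3 + 1/4 + 2/3 + 1/3 + 0/2 + 3/4 + 2/3 + 0/1 + 2/2 + 3/3 + 1/1 = 169/12; mean = 169/12 ÷ 24 = 169/288 = 0.586805… → 0.587.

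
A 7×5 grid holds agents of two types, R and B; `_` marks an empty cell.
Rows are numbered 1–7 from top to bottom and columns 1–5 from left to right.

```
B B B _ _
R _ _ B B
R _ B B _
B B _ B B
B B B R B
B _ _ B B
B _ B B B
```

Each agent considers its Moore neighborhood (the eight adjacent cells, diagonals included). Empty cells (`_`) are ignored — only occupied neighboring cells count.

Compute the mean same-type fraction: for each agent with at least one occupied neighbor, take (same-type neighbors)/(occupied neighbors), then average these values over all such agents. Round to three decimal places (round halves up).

0.810

Row 1: (1,1)B 1/2 · (1,2)B 2/3 · (1,3)B 2/2
Row 2: (2,1)R 1/3 · (2,4)B 4/4 · (2,5)B 2/2
Row 3: (3,1)R 1/3 · (3,3)B 4/4 · (3,4)B 5/5
Row 4: (4,1)B 3/4 · (4,2)B 5/6 · (4,4)B 5/6 · (4,5)B 3/4
Row 5: (5,1)B 4/4 · (5,2)B 5/5 · (5,3)B 4/5 · (5,4)R 0/6 · (5,5)B 4/5
Row 6: (6,1)B 3/3 · (6,4)B 6/7 · (6,5)B 4/5
Row 7: (7,1)B 1/1 · (7,3)B 2/2 · (7,4)B 4/4 · (7,5)B 3/3
Sum over 25 agents: 1/2 + 2/3 + 2/2 + 1/3 + 4/4 + 2/2 + 1/3 + 4/4 + 5/5 + 3/4 + 5/6 + 5/6 + 3/4 + 4/4 + 5/5 + 4/5 + 0/6 + 4/5 + 3/3 + 6/7 + 4/5 + 1/1 + 2/2 + 4/4 + 3/3 = 709/35; mean = 709/35 ÷ 25 = 709/875 = 0.810285… → 0.810.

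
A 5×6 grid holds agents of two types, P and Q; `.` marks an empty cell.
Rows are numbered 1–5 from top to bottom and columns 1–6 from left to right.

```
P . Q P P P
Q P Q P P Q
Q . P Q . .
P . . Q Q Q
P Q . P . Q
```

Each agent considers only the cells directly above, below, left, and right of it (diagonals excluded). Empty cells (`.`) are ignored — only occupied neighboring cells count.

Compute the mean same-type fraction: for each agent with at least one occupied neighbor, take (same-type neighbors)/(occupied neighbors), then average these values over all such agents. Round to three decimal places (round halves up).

(1,1)P 0/1
(1,3)Q 1/2
(1,4)P 2/3
(1,5)P 3/3
(1,6)P 1/2
(2,1)Q 1/3
(2,2)P 0/2
(2,3)Q 1/4
(2,4)P 2/4
(2,5)P 2/3
(2,6)Q 0/2
(3,1)Q 1/2
(3,3)P 0/2
(3,4)Q 1/3
(4,1)P 1/2
(4,4)Q 2/3
(4,5)Q 2/2
(4,6)Q 2/2
(5,1)P 1/2
(5,2)Q 0/1
(5,4)P 0/1
(5,6)Q 1/1
Sum over 22 agents: 0/1 + 1/2 + 2/3 + 3/3 + 1/2 + 1/3 + 0/2 + 1/4 + 2/4 + 2/3 + 0/2 + 1/2 + 0/2 + 1/3 + 1/2 + 2/3 + 2/2 + 2/2 + 1/2 + 0/1 + 0/1 + 1/1 = 119/12; mean = 119/12 ÷ 22 = 119/264 = 0.450757… → 0.451.

0.451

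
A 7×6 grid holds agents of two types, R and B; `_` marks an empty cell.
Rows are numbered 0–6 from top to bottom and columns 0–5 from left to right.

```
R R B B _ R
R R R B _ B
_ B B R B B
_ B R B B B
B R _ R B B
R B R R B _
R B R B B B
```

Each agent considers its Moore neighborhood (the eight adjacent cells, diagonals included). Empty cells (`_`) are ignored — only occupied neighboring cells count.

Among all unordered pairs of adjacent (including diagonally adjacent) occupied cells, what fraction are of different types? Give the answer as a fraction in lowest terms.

42/97

Scan each occupied cell's neighbors to the right and below (and the two forward diagonals) so each pair is counted once.
From row 0: 5 unlike of 14 pairs (running 5/14).
From row 1: 7 unlike of 14 pairs (running 12/28).
From row 2: 6 unlike of 17 pairs (running 18/45).
From row 3: 5 unlike of 15 pairs (running 23/60).
From row 4: 6 unlike of 14 pairs (running 29/74).
From row 5: 10 unlike of 18 pairs (running 39/92).
From row 6: 3 unlike of 5 pairs (running 42/97).
Total adjacent occupied pairs: 97; unlike-type pairs: 42.
42/97 is already in lowest terms.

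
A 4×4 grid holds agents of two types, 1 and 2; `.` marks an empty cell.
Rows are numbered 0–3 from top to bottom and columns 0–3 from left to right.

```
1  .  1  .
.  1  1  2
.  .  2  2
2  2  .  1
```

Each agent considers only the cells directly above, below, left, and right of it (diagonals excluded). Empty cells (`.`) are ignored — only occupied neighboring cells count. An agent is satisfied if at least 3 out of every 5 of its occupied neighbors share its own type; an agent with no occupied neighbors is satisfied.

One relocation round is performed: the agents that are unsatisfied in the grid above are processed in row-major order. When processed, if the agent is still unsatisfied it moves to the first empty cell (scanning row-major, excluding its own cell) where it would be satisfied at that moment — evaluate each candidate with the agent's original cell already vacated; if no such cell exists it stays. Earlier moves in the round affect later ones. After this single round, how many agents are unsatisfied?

Initially unsatisfied (in order): (1,2), (1,3), (2,2), (3,3).
  (1,2) → (0,1).
  (1,3): now satisfied by earlier moves; stays.
  (2,2): now satisfied by earlier moves; stays.
  (3,3) → (1,0).
Resulting grid:
1 1 1 .
1 1 . 2
. . 2 2
2 2 . .
All satisfied now.

0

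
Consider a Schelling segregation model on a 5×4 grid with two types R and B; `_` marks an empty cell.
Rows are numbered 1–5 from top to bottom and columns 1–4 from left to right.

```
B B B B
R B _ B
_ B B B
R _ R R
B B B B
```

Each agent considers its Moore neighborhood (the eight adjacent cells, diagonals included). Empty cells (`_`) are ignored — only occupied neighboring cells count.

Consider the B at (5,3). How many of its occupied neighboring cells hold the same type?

Occupied neighbors of (5,3): (4,3)=R, (4,4)=R, (5,2)=B, (5,4)=B.
Same type (B): 2 of 4.

2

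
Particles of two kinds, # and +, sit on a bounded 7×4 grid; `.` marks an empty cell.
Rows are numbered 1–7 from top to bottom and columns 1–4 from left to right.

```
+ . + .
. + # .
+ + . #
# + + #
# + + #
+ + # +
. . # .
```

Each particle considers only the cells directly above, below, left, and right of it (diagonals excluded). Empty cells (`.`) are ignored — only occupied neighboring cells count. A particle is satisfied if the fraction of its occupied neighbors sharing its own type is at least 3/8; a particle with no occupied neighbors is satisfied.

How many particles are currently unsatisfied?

Row 1: (1,1)+ 0/0 satisfied · (1,3)+ 0/1 not
Row 2: (2,2)+ 1/2 satisfied · (2,3)# 0/2 not
Row 3: (3,1)+ 1/2 satisfied · (3,2)+ 3/3 satisfied · (3,4)# 1/1 satisfied
Row 4: (4,1)# 1/3 not · (4,2)+ 3/4 satisfied · (4,3)+ 2/3 satisfied · (4,4)# 2/3 satisfied
Row 5: (5,1)# 1/3 not · (5,2)+ 3/4 satisfied · (5,3)+ 2/4 satisfied · (5,4)# 1/3 not
Row 6: (6,1)+ 1/2 satisfied · (6,2)+ 2/3 satisfied · (6,3)# 1/4 not · (6,4)+ 0/2 not
Row 7: (7,3)# 1/1 satisfied
Unsatisfied: (1,3), (2,3), (4,1), (5,1), (5,4), (6,3), (6,4) — 7 in total.

7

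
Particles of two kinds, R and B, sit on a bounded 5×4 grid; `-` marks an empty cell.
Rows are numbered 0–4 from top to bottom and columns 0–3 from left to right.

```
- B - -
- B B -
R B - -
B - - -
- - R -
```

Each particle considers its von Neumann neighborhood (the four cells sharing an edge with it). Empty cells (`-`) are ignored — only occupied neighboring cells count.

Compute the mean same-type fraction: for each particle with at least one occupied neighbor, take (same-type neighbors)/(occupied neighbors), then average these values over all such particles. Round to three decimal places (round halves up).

(0,1)B 1/1
(1,1)B 3/3
(1,2)B 1/1
(2,0)R 0/2
(2,1)B 1/2
(3,0)B 0/1
(4,2)R — no occupied neighbors
Sum over 6 particles: 1/1 + 3/3 + 1/1 + 0/2 + 1/2 + 0/1 = 7/2; mean = 7/2 ÷ 6 = 7/12 = 0.583333… → 0.583.

0.583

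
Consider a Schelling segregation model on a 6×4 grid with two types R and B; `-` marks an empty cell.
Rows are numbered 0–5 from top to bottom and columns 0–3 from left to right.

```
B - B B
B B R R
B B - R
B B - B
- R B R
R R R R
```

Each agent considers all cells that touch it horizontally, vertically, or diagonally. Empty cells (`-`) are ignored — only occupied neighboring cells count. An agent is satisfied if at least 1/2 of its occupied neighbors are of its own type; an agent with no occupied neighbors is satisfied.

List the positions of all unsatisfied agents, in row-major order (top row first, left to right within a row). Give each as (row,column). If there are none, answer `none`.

(0,0)B 2/2 ok
(0,2)B 2/4 ok
(0,3)B 1/3 unhappy
(1,0)B 4/4 ok
(1,1)B 5/6 ok
(1,2)R 2/6 unhappy
(1,3)R 2/4 ok
(2,0)B 5/5 ok
(2,1)B 5/6 ok
(2,3)R 2/3 ok
(3,0)B 3/4 ok
(3,1)B 4/5 ok
(3,3)B 1/3 unhappy
(4,1)R 3/6 ok
(4,2)B 2/7 unhappy
(4,3)R 2/4 ok
(5,0)R 2/2 ok
(5,1)R 3/4 ok
(5,2)R 4/5 ok
(5,3)R 2/3 ok

(0,3), (1,2), (3,3), (4,2)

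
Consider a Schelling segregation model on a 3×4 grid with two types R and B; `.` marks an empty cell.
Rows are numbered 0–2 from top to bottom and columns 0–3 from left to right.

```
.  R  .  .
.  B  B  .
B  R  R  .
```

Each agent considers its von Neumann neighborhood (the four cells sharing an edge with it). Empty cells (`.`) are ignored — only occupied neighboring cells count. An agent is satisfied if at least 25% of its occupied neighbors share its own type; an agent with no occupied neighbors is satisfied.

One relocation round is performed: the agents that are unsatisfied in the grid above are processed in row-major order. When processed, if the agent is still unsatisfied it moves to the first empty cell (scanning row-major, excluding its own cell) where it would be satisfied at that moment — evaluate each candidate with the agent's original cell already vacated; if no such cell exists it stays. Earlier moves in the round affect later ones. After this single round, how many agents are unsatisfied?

1

Initially unsatisfied (in order): (0,1), (2,0).
  (0,1) → (0,0).
  (2,0) → (0,1).
Resulting grid:
R B . .
. B B .
. R R .
Unsatisfied now: (0,0).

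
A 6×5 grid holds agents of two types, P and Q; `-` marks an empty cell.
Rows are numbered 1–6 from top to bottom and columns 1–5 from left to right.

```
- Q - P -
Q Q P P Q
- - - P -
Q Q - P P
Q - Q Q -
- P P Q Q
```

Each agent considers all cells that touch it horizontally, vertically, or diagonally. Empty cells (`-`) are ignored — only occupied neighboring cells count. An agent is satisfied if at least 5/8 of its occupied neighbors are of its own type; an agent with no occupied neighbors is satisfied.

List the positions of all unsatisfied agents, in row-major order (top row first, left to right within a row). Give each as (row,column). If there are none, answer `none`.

(1,2)Q 2/3 ✓
(1,4)P 2/3 ✓
(2,1)Q 2/2 ✓
(2,2)Q 2/3 ✓
(2,3)P 3/5 ✗
(2,4)P 3/4 ✓
(2,5)Q 0/3 ✗
(3,4)P 4/5 ✓
(4,1)Q 2/2 ✓
(4,2)Q 3/3 ✓
(4,4)P 2/4 ✗
(4,5)P 2/3 ✓
(5,1)Q 2/3 ✓
(5,3)Q 3/6 ✗
(5,4)Q 3/6 ✗
(6,2)P 1/3 ✗
(6,3)P 1/4 ✗
(6,4)Q 3/4 ✓
(6,5)Q 2/2 ✓

(2,3), (2,5), (4,4), (5,3), (5,4), (6,2), (6,3)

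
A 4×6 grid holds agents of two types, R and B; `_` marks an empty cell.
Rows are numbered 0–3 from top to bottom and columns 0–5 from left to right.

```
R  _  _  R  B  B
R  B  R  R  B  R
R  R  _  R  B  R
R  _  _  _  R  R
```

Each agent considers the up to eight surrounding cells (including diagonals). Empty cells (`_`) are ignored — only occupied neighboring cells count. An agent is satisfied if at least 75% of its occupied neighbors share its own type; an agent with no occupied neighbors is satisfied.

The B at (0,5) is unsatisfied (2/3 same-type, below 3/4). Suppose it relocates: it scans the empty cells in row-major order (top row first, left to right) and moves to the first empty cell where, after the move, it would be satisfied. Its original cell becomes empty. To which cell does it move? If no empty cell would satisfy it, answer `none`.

none

Vacating (0,5). Empty cells in order:
  (0,1): 1/4 same-type → still unsatisfied.
  (0,2): 1/4 same-type → still unsatisfied.
  (2,2): 1/5 same-type → still unsatisfied.
  (3,1): 0/3 same-type → still unsatisfied.
  (3,2): 0/2 same-type → still unsatisfied.
  (3,3): 1/3 same-type → still unsatisfied.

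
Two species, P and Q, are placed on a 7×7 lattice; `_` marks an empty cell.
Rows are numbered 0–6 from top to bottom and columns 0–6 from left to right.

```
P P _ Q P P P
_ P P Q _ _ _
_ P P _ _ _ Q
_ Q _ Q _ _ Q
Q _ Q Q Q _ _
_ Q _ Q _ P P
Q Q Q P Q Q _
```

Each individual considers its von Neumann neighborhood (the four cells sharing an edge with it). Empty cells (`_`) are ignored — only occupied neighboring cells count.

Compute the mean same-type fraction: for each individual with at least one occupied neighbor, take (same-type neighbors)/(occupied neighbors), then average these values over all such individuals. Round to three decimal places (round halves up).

Row 0: (0,0)P 1/1 · (0,1)P 2/2 · (0,3)Q 1/2 · (0,4)P 1/2 · (0,5)P 2/2 · (0,6)P 1/1
Row 1: (1,1)P 3/3 · (1,2)P 2/3 · (1,3)Q 1/2
Row 2: (2,1)P 2/3 · (2,2)P 2/2 · (2,6)Q 1/1
Row 3: (3,1)Q 0/1 · (3,3)Q 1/1 · (3,6)Q 1/1
Row 4: (4,0)Q — no occupied neighbors · (4,2)Q 1/1 · (4,3)Q 4/4 · (4,4)Q 1/1
Row 5: (5,1)Q 1/1 · (5,3)Q 1/2 · (5,5)P 1/2 · (5,6)P 1/1
Row 6: (6,0)Q 1/1 · (6,1)Q 3/3 · (6,2)Q 1/2 · (6,3)P 0/3 · (6,4)Q 1/2 · (6,5)Q 1/2
Sum over 28 individuals: 1/1 + 2/2 + 1/2 + 1/2 + 2/2 + 1/1 + 3/3 + 2/3 + 1/2 + 2/3 + 2/2 + 1/1 + 0/1 + 1/1 + 1/1 + 1/1 + 4/4 + 1/1 + 1/1 + 1/2 + 1/2 + 1/1 + 1/1 + 3/3 + 1/2 + 0/3 + 1/2 + 1/2 = 64/3; mean = 64/3 ÷ 28 = 16/21 = 0.761904… → 0.762.

0.762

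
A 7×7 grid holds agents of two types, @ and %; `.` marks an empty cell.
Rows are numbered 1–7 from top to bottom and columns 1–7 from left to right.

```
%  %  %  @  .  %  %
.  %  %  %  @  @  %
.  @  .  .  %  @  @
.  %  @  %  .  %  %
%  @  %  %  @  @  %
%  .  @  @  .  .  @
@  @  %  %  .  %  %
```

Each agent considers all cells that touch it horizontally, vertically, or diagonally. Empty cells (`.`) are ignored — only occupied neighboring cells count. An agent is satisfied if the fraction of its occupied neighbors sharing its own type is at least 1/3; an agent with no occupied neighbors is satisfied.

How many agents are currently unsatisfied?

(1,1)% 2/2 ok
(1,2)% 4/4 ok
(1,3)% 4/5 ok
(1,4)@ 1/4 unhappy
(1,6)% 2/4 ok
(1,7)% 2/3 ok
(2,2)% 4/5 ok
(2,3)% 4/6 ok
(2,4)% 3/5 ok
(2,5)@ 3/6 ok
(2,6)@ 3/7 ok
(2,7)% 2/5 ok
(3,2)@ 1/4 unhappy
(3,5)% 3/6 ok
(3,6)@ 3/7 ok
(3,7)@ 2/5 ok
(4,2)% 2/5 ok
(4,3)@ 2/6 ok
(4,4)% 3/5 ok
(4,6)% 3/7 ok
(4,7)% 2/5 ok
(5,1)% 2/3 ok
(5,2)@ 2/6 ok
(5,3)% 3/7 ok
(5,4)% 2/6 ok
(5,5)@ 2/5 ok
(5,6)@ 2/5 ok
(5,7)% 2/4 ok
(6,1)% 1/4 unhappy
(6,3)@ 3/7 ok
(6,4)@ 2/6 ok
(6,7)@ 1/4 unhappy
(7,1)@ 1/2 ok
(7,2)@ 2/4 ok
(7,3)% 1/4 unhappy
(7,4)% 1/3 ok
(7,6)% 1/2 ok
(7,7)% 1/2 ok
Unsatisfied: (1,4), (3,2), (6,1), (6,7), (7,3) — 5 in total.

5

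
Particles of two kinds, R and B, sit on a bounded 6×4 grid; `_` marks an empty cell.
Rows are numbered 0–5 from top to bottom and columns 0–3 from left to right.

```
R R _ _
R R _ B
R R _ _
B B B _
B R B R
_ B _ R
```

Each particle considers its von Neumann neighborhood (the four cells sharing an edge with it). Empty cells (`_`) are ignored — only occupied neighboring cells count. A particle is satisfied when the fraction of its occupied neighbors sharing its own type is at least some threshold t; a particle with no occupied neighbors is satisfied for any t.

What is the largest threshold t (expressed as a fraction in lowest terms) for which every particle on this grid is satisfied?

Row 0: (0,0)R 2/2 · (0,1)R 2/2
Row 1: (1,0)R 3/3 · (1,1)R 3/3 · (1,3)B — no occupied neighbors
Row 2: (2,0)R 2/3 · (2,1)R 2/3
Row 3: (3,0)B 2/3 · (3,1)B 2/4 · (3,2)B 2/2
Row 4: (4,0)B 1/2 · (4,1)R 0/4 · (4,2)B 1/3 · (4,3)R 1/2
Row 5: (5,1)B 0/1 · (5,3)R 1/1
The smallest same-type fraction is 0/4 at (4,1), which reduces to 0/1. Any threshold above that leaves this particle unsatisfied.

0/1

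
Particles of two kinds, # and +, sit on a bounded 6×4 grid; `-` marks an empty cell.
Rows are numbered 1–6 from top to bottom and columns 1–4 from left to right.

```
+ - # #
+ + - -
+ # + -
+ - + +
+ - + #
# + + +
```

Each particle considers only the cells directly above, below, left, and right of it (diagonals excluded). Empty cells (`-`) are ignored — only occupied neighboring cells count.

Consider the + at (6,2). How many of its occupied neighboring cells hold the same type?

Occupied neighbors of (6,2): (6,1)=#, (6,3)=+.
Same type (+): 1 of 2.

1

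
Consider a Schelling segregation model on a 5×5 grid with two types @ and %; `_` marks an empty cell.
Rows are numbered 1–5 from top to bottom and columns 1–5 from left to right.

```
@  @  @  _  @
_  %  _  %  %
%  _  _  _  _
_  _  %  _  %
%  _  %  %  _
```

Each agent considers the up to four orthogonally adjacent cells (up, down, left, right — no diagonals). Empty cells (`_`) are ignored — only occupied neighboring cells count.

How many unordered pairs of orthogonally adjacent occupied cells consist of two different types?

2

Scan each occupied cell's neighbors to the right and below so each pair is counted once.
Row 1: @(1,1)–@(1,2)= @(1,2)–@(1,3)= @(1,2)–%(2,2)≠ @(1,5)–%(2,5)≠  → 2/4 unlike.
Row 2: %(2,4)–%(2,5)=  → 0/1 unlike.
Row 4: %(4,3)–%(5,3)=  → 0/1 unlike.
Row 5: %(5,3)–%(5,4)=  → 0/1 unlike.
Total adjacent occupied pairs: 7; unlike-type pairs: 2.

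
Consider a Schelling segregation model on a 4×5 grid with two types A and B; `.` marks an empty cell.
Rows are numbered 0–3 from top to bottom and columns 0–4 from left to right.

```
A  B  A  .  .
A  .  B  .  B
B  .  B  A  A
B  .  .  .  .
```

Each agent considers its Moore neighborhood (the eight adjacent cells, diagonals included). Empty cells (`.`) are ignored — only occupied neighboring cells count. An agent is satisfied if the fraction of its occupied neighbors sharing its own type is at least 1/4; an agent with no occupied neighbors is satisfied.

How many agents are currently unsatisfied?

2

Row 0: (0,0)A 1/2 ✓ · (0,1)B 1/4 ✓ · (0,2)A 0/2 ✗
Row 1: (1,0)A 1/3 ✓ · (1,2)B 2/4 ✓ · (1,4)B 0/2 ✗
Row 2: (2,0)B 1/2 ✓ · (2,2)B 1/2 ✓ · (2,3)A 1/4 ✓ · (2,4)A 1/2 ✓
Row 3: (3,0)B 1/1 ✓
Unsatisfied: (0,2), (1,4) — 2 in total.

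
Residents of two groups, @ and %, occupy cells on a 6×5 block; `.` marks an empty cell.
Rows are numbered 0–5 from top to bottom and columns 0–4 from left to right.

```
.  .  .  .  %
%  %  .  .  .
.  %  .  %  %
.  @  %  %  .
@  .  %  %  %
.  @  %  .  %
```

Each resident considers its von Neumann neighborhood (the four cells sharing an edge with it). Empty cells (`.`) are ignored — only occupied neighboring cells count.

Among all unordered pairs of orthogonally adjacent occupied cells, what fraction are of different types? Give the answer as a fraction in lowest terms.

3/14

Scan each occupied cell's neighbors to the right and below so each pair is counted once.
From row 1: 0 unlike of 2 pairs (running 0/2).
From row 2: 1 unlike of 3 pairs (running 1/5).
From row 3: 1 unlike of 4 pairs (running 2/9).
From row 4: 0 unlike of 4 pairs (running 2/13).
From row 5: 1 unlike of 1 pairs (running 3/14).
Total adjacent occupied pairs: 14; unlike-type pairs: 3.
3/14 is already in lowest terms.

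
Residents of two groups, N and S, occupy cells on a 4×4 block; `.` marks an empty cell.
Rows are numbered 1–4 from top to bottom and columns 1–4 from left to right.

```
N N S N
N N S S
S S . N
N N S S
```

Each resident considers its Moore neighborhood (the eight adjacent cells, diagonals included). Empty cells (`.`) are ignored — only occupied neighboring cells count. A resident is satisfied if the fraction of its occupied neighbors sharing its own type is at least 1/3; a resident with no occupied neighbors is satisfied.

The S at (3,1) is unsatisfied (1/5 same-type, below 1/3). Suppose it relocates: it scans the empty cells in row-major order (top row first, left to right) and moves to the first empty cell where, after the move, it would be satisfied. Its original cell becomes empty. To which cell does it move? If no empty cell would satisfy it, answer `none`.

(3,3)

Vacating (3,1). Empty cells in order:
  (3,3): 5/8 same-type → satisfied — stop here.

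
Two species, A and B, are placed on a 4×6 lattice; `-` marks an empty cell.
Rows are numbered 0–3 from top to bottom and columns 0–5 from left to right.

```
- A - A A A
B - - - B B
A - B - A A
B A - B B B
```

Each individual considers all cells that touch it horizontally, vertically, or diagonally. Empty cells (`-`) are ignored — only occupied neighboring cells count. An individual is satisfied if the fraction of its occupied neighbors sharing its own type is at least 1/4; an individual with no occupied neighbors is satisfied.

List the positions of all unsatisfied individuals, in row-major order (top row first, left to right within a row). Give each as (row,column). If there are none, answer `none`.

(0,1)A 0/1 not
(0,3)A 1/2 satisfied
(0,4)A 2/4 satisfied
(0,5)A 1/3 satisfied
(1,0)B 0/2 not
(1,4)B 1/6 not
(1,5)B 1/5 not
(2,0)A 1/3 satisfied
(2,2)B 1/2 satisfied
(2,4)A 1/6 not
(2,5)A 1/5 not
(3,0)B 0/2 not
(3,1)A 1/3 satisfied
(3,3)B 2/3 satisfied
(3,4)B 2/4 satisfied
(3,5)B 1/3 satisfied

(0,1), (1,0), (1,4), (1,5), (2,4), (2,5), (3,0)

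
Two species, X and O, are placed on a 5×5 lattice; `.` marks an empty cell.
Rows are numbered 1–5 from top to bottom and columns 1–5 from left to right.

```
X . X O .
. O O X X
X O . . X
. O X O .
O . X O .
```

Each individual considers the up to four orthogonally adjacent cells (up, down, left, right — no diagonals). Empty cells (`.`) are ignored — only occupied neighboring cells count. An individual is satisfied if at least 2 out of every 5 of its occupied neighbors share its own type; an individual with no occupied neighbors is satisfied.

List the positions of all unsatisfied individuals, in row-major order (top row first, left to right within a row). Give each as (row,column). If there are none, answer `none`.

(1,3), (1,4), (2,3), (2,4), (3,1), (4,3)

Row 1: (1,1)X 0/0 satisfied · (1,3)X 0/2 not · (1,4)O 0/2 not
Row 2: (2,2)O 2/2 satisfied · (2,3)O 1/3 not · (2,4)X 1/3 not · (2,5)X 2/2 satisfied
Row 3: (3,1)X 0/1 not · (3,2)O 2/3 satisfied · (3,5)X 1/1 satisfied
Row 4: (4,2)O 1/2 satisfied · (4,3)X 1/3 not · (4,4)O 1/2 satisfied
Row 5: (5,1)O 0/0 satisfied · (5,3)X 1/2 satisfied · (5,4)O 1/2 satisfied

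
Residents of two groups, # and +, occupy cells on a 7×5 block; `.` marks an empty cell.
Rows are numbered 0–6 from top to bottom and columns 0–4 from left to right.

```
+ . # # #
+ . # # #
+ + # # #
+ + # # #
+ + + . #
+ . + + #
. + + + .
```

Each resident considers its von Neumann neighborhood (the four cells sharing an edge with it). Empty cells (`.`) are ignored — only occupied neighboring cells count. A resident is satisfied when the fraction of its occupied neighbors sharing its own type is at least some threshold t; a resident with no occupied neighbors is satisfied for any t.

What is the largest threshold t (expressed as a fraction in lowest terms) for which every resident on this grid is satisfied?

1/2

(0,0)+ 1/1
(0,2)# 2/2
(0,3)# 3/3
(0,4)# 2/2
(1,0)+ 2/2
(1,2)# 3/3
(1,3)# 4/4
(1,4)# 3/3
(2,0)+ 3/3
(2,1)+ 2/3
(2,2)# 3/4
(2,3)# 4/4
(2,4)# 3/3
(3,0)+ 3/3
(3,1)+ 3/4
(3,2)# 2/4
(3,3)# 3/3
(3,4)# 3/3
(4,0)+ 3/3
(4,1)+ 3/3
(4,2)+ 2/3
(4,4)# 2/2
(5,0)+ 1/1
(5,2)+ 3/3
(5,3)+ 2/3
(5,4)# 1/2
(6,1)+ 1/1
(6,2)+ 3/3
(6,3)+ 2/2
The smallest same-type fraction is 2/4 at (3,2), which reduces to 1/2. Any threshold above that leaves this resident unsatisfied.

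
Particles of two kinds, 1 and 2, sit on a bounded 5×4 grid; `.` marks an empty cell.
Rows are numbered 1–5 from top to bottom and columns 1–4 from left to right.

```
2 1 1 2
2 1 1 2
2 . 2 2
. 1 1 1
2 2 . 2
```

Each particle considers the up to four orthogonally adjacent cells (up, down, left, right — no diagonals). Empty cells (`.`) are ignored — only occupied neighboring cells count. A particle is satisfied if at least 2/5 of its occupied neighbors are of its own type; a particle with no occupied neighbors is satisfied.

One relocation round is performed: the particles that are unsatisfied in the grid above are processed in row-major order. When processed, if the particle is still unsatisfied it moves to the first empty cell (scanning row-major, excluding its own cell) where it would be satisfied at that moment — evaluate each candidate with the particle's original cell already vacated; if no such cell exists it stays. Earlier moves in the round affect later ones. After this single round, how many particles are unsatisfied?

Initially unsatisfied (in order): (3,3), (4,4), (5,4).
  (3,3) → (4,1).
  (4,4) → (3,2).
  (5,4): now satisfied by earlier moves; stays.
Resulting grid:
2 1 1 2
2 1 1 2
2 1 . 2
2 1 1 .
2 2 . 2
All satisfied now.

0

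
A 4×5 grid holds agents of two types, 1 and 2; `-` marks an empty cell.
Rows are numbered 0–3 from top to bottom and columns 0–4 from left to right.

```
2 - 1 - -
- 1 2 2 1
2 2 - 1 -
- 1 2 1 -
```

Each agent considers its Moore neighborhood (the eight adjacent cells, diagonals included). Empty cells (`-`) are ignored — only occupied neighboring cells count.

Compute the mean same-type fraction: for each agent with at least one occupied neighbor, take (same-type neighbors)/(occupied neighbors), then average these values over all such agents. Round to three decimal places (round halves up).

Row 0: (0,0)2 0/1 · (0,2)1 1/3
Row 1: (1,1)1 1/5 · (1,2)2 2/5 · (1,3)2 1/4 · (1,4)1 1/2
Row 2: (2,0)2 1/3 · (2,1)2 3/5 · (2,3)1 2/5
Row 3: (3,1)1 0/3 · (3,2)2 1/4 · (3,3)1 1/2
Sum over 12 agents: 0/1 + 1/3 + 1/5 + 2/5 + 1/4 + 1/2 + 1/3 + 3/5 + 2/5 + 0/3 + 1/4 + 1/2 = 113/30; mean = 113/30 ÷ 12 = 113/360 = 0.313888… → 0.314.

0.314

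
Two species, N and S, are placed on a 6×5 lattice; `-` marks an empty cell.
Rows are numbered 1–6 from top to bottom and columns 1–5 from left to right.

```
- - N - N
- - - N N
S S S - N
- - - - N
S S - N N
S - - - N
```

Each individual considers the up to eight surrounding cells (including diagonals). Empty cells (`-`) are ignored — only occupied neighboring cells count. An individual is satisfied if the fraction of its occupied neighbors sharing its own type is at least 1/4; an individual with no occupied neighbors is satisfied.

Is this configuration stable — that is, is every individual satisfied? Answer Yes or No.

Row 1: (1,3)N 1/1 satisfied · (1,5)N 2/2 satisfied
Row 2: (2,4)N 4/5 satisfied · (2,5)N 3/3 satisfied
Row 3: (3,1)S 1/1 satisfied · (3,2)S 2/2 satisfied · (3,3)S 1/2 satisfied · (3,5)N 3/3 satisfied
Row 4: (4,5)N 3/3 satisfied
Row 5: (5,1)S 2/2 satisfied · (5,2)S 2/2 satisfied · (5,4)N 3/3 satisfied · (5,5)N 3/3 satisfied
Row 6: (6,1)S 2/2 satisfied · (6,5)N 2/2 satisfied
All meet the threshold, so the configuration is stable.

Yes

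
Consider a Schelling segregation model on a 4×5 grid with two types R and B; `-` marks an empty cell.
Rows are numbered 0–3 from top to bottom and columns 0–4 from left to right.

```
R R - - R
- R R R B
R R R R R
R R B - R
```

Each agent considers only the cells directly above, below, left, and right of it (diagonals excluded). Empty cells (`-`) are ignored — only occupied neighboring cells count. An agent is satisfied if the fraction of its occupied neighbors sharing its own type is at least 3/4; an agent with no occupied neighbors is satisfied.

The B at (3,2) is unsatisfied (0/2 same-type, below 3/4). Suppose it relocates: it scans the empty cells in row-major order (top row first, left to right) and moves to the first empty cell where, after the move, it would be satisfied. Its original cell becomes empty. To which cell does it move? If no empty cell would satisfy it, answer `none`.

Vacating (3,2). Empty cells in order:
  (0,2): 0/2 same-type → still unsatisfied.
  (0,3): 0/2 same-type → still unsatisfied.
  (1,0): 0/3 same-type → still unsatisfied.
  (3,3): 0/2 same-type → still unsatisfied.

none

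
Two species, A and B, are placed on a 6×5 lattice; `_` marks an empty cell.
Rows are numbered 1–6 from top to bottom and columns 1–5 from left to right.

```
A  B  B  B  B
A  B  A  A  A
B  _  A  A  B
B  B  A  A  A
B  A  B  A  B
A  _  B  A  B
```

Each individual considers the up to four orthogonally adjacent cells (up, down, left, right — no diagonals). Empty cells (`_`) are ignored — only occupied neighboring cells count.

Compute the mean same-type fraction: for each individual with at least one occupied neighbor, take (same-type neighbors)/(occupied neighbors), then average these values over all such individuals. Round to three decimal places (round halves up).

(1,1)A 1/2
(1,2)B 2/3
(1,3)B 2/3
(1,4)B 2/3
(1,5)B 1/2
(2,1)A 1/3
(2,2)B 1/3
(2,3)A 2/4
(2,4)A 3/4
(2,5)A 1/3
(3,1)B 1/2
(3,3)A 3/3
(3,4)A 3/4
(3,5)B 0/3
(4,1)B 3/3
(4,2)B 1/3
(4,3)A 2/4
(4,4)A 4/4
(4,5)A 1/3
(5,1)B 1/3
(5,2)A 0/3
(5,3)B 1/4
(5,4)A 2/4
(5,5)B 1/3
(6,1)A 0/1
(6,3)B 1/2
(6,4)A 1/3
(6,5)B 1/2
Sum over 28 individuals: 1/2 + 2/3 + 2/3 + 2/3 + 1/2 + 1/3 + 1/3 + 2/4 + 3/4 + 1/3 + 1/2 + 3/3 + 3/4 + 0/3 + 3/3 + 1/3 + 2/4 + 4/4 + 1/3 + 1/3 + 0/3 + 1/4 + 2/4 + 1/3 + 0/1 + 1/2 + 1/3 + 1/2 = 161/12; mean = 161/12 ÷ 28 = 23/48 = 0.479166… → 0.479.

0.479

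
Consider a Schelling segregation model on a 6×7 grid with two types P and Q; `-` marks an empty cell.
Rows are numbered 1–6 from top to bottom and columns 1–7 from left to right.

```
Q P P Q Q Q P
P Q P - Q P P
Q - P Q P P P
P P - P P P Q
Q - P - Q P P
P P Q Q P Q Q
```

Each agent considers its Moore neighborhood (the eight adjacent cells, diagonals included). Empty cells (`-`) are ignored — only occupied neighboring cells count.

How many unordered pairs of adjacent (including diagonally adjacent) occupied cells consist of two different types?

Scan each occupied cell's neighbors to the right and below (and the two forward diagonals) so each pair is counted once.
Row 1: Q(1,1)–P(1,2)≠ Q(1,1)–P(2,1)≠ Q(1,1)–Q(2,2)= P(1,2)–P(1,3)= P(1,2)–Q(2,2)≠ P(1,2)–P(2,3)= P(1,2)–P(2,1)= P(1,3)–Q(1,4)≠ P(1,3)–P(2,3)= P(1,3)–Q(2,2)≠ Q(1,4)–Q(1,5)= Q(1,4)–Q(2,5)= Q(1,4)–P(2,3)≠ Q(1,5)–Q(1,6)= Q(1,5)–Q(2,5)= Q(1,5)–P(2,6)≠ Q(1,6)–P(1,7)≠ Q(1,6)–P(2,6)≠ Q(1,6)–P(2,7)≠ Q(1,6)–Q(2,5)= P(1,7)–P(2,7)= P(1,7)–P(2,6)=  → 10/22 unlike.
Row 2: P(2,1)–Q(2,2)≠ P(2,1)–Q(3,1)≠ Q(2,2)–P(2,3)≠ Q(2,2)–P(3,3)≠ Q(2,2)–Q(3,1)= P(2,3)–P(3,3)= P(2,3)–Q(3,4)≠ Q(2,5)–P(2,6)≠ Q(2,5)–P(3,5)≠ Q(2,5)–P(3,6)≠ Q(2,5)–Q(3,4)= P(2,6)–P(2,7)= P(2,6)–P(3,6)= P(2,6)–P(3,7)= P(2,6)–P(3,5)= P(2,7)–P(3,7)= P(2,7)–P(3,6)=  → 8/17 unlike.
Row 3: Q(3,1)–P(4,1)≠ Q(3,1)–P(4,2)≠ P(3,3)–Q(3,4)≠ P(3,3)–P(4,4)= P(3,3)–P(4,2)= Q(3,4)–P(3,5)≠ Q(3,4)–P(4,4)≠ Q(3,4)–P(4,5)≠ P(3,5)–P(3,6)= P(3,5)–P(4,5)= P(3,5)–P(4,6)= P(3,5)–P(4,4)= P(3,6)–P(3,7)= P(3,6)–P(4,6)= P(3,6)–Q(4,7)≠ P(3,6)–P(4,5)= P(3,7)–Q(4,7)≠ P(3,7)–P(4,6)=  → 8/18 unlike.
Row 4: P(4,1)–P(4,2)= P(4,1)–Q(5,1)≠ P(4,2)–P(5,3)= P(4,2)–Q(5,1)≠ P(4,4)–P(4,5)= P(4,4)–Q(5,5)≠ P(4,4)–P(5,3)= P(4,5)–P(4,6)= P(4,5)–Q(5,5)≠ P(4,5)–P(5,6)= P(4,6)–Q(4,7)≠ P(4,6)–P(5,6)= P(4,6)–P(5,7)= P(4,6)–Q(5,5)≠ Q(4,7)–P(5,7)≠ Q(4,7)–P(5,6)≠  → 8/16 unlike.
Row 5: Q(5,1)–P(6,1)≠ Q(5,1)–P(6,2)≠ P(5,3)–Q(6,3)≠ P(5,3)–Q(6,4)≠ P(5,3)–P(6,2)= Q(5,5)–P(5,6)≠ Q(5,5)–P(6,5)≠ Q(5,5)–Q(6,6)= Q(5,5)–Q(6,4)= P(5,6)–P(5,7)= P(5,6)–Q(6,6)≠ P(5,6)–Q(6,7)≠ P(5,6)–P(6,5)= P(5,7)–Q(6,7)≠ P(5,7)–Q(6,6)≠  → 10/15 unlike.
Row 6: P(6,1)–P(6,2)= P(6,2)–Q(6,3)≠ Q(6,3)–Q(6,4)= Q(6,4)–P(6,5)≠ P(6,5)–Q(6,6)≠ Q(6,6)–Q(6,7)=  → 3/6 unlike.
Total adjacent occupied pairs: 94; unlike-type pairs: 47.

47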